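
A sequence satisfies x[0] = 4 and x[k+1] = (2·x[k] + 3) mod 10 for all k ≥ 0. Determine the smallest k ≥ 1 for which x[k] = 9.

Computing terms: x[0] = 4, x[1] = 1, x[2] = 5, x[3] = 3, x[4] = 9, x[5] = 1.
Since x[5] = x[1] = 1, the sequence is eventually periodic: after a pre-period of length 1 it cycles with period 4.
The value 9 first appears (with k ≥ 1) at x[4].

4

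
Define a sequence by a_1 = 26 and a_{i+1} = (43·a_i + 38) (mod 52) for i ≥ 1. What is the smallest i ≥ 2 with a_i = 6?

We have a_1 = 26, a_2 = 12, a_3 = 34, a_4 = 44, a_5 = 6, a_6 = 36, a_7 = 26.
The sequence repeats with period 6.
The value 6 first appears (with i ≥ 2) at a_5.

5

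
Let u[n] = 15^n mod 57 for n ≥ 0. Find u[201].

Listing terms: u[0] = 1; u[1] = 15; u[2] = 54; u[3] = 12; u[4] = 9; u[5] = 21; u[6] = 30; u[7] = 51; u[8] = 24; u[9] = 18; u[10] = 42; u[11] = 3; u[12] = 45; u[13] = 48; u[14] = 36; u[15] = 27; u[16] = 6; u[17] = 33; u[18] = 39; u[19] = 15.
Since u[19] = u[1] = 15, the sequence is eventually periodic: after a pre-period of length 1 it cycles with period 18.
For n ≥ 1, u[n] depends only on (n - 1) mod 18. (201 - 1) mod 18 = 2, so u[201] = u[3] = 12.

12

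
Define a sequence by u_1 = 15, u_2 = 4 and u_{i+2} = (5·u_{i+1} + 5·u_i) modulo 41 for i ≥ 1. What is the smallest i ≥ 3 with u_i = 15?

7

u_1 = 15; u_2 = 4; u_3 = 13; u_4 = 3; u_5 = 39; u_6 = 5; u_7 = 15; u_8 = 18; u_9 = 1; u_{10} = 13; u_{11} = 29; u_{12} = 5; u_{13} = 6; u_{14} = 14; u_{15} = 18; u_{16} = 37; u_{17} = 29; u_{18} = 2; u_{19} = 32; u_{20} = 6; u_{21} = 26; u_{22} = 37; u_{23} = 28; u_{24} = 38; u_{25} = 2; u_{26} = 36; u_{27} = 26; u_{28} = 23; u_{29} = 40; u_{30} = 28; u_{31} = 12; u_{32} = 36; u_{33} = 35; u_{34} = 27; u_{35} = 23; u_{36} = 4; u_{37} = 12; u_{38} = 39; u_{39} = 9; u_{40} = 35; u_{41} = 15; u_{42} = 4.
The sequence repeats with period 40.
The value 15 first appears (with i ≥ 3) at u_7.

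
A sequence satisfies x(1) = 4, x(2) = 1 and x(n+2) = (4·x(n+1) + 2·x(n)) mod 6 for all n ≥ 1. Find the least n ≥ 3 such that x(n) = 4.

7

x(1) = 4; x(2) = 1; x(3) = 0; x(4) = 2; x(5) = 2; x(6) = 0; x(7) = 4; x(8) = 4; x(9) = 0; x(10) = 2.
Since (x(9), x(10)) = (x(3), x(4)) = (0, 2) (two consecutive terms determine the rest), the sequence is eventually periodic: after a pre-period of length 2 it cycles with period 6.
The value 4 first appears (with n ≥ 3) at x(7).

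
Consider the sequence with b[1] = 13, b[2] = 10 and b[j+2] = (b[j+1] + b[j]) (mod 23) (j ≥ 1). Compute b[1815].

9

Listing terms: b[1] = 13, b[2] = 10, b[3] = 0, b[4] = 10, b[5] = 10, b[6] = 20, b[7] = 7, b[8] = 4, b[9] = 11, b[10] = 15, b[11] = 3, b[12] = 18, b[13] = 21, b[14] = 16, b[15] = 14, b[16] = 7, b[17] = 21, b[18] = 5, b[19] = 3, b[20] = 8, b[21] = 11, b[22] = 19, b[23] = 7, b[24] = 3, b[25] = 10, b[26] = 13, b[27] = 0, b[28] = 13, b[29] = 13, b[30] = 3, b[31] = 16, b[32] = 19, b[33] = 12, b[34] = 8, b[35] = 20, b[36] = 5, b[37] = 2, b[38] = 7, b[39] = 9, b[40] = 16, b[41] = 2, b[42] = 18, b[43] = 20, b[44] = 15, b[45] = 12, b[46] = 4, b[47] = 16, b[48] = 20, b[49] = 13, b[50] = 10.
Since (b[49], b[50]) = (b[1], b[2]) = (13, 10) (two consecutive terms determine the rest), the sequence is periodic with period 48.
(1815 - 1) mod 48 = 38, so b[1815] = b[39] = 9.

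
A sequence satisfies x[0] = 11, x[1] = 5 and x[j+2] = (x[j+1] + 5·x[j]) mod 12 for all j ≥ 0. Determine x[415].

x[0] = 11,  x[1] = 5,  x[2] = 0,  x[3] = 1,  x[4] = 1,  x[5] = 6,  x[6] = 11,  x[7] = 5.
Since (x[6], x[7]) = (x[0], x[1]) = (11, 5) (two consecutive terms determine the rest), the sequence is periodic with period 6.
(415 - 0) mod 6 = 1, so x[415] = x[1] = 5.

5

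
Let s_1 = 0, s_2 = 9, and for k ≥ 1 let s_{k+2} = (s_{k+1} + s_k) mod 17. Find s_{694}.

Computing terms: s_1 = 0, s_2 = 9, s_3 = 9, s_4 = 1, s_5 = 10, s_6 = 11, s_7 = 4, s_8 = 15, s_9 = 2, s_{10} = 0, s_{11} = 2, s_{12} = 2, s_{13} = 4, s_{14} = 6, s_{15} = 10, s_{16} = 16, s_{17} = 9, s_{18} = 8, s_{19} = 0, s_{20} = 8, s_{21} = 8, s_{22} = 16, s_{23} = 7, s_{24} = 6, s_{25} = 13, s_{26} = 2, s_{27} = 15, s_{28} = 0, s_{29} = 15, s_{30} = 15, s_{31} = 13, s_{32} = 11, s_{33} = 7, s_{34} = 1, s_{35} = 8, s_{36} = 9, s_{37} = 0, s_{38} = 9.
Since (s_{37}, s_{38}) = (s_1, s_2) = (0, 9) (two consecutive terms determine the rest), the sequence is periodic with period 36.
So s_{694} = s_{1 + ((694-1) mod 36)} = s_{10} = 0.

0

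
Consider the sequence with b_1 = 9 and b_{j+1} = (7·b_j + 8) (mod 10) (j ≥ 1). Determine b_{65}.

We have b_1 = 9; b_2 = 1; b_3 = 5; b_4 = 3; b_5 = 9.
The sequence repeats with period 4.
(65 - 1) mod 4 = 0, so b_{65} = b_1 = 9.

9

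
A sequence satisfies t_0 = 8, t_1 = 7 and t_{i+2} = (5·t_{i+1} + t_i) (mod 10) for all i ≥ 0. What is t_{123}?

2

Listing terms: t_0 = 8, t_1 = 7, t_2 = 3, t_3 = 2, t_4 = 3, t_5 = 7, t_6 = 8, t_7 = 7.
The sequence repeats with period 6.
(123 - 0) mod 6 = 3, so t_{123} = t_3 = 2.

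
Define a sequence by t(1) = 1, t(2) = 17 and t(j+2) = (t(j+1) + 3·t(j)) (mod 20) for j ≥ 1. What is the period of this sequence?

24

We have t(1) = 1; t(2) = 17; t(3) = 0; t(4) = 11; t(5) = 11; t(6) = 4; t(7) = 17; t(8) = 9; t(9) = 0; t(10) = 7; t(11) = 7; t(12) = 8; t(13) = 9; t(14) = 13; t(15) = 0; t(16) = 19; t(17) = 19; t(18) = 16; t(19) = 13; t(20) = 1; t(21) = 0; t(22) = 3; t(23) = 3; t(24) = 12; t(25) = 1; t(26) = 17.
Since (t(25), t(26)) = (t(1), t(2)) = (1, 17) (two consecutive terms determine the rest), the sequence is periodic with period 24.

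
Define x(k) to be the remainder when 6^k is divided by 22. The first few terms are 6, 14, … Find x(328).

4

x(1) = 6; x(2) = 14; x(3) = 18; x(4) = 20; x(5) = 10; x(6) = 16; x(7) = 8; x(8) = 4; x(9) = 2; x(10) = 12; x(11) = 6.
The sequence repeats with period 10.
(328 - 1) mod 10 = 7, so x(328) = x(8) = 4.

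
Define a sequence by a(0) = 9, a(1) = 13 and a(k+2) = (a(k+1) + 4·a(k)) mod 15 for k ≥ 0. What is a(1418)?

4

Listing terms: a(0) = 9,  a(1) = 13,  a(2) = 4,  a(3) = 11,  a(4) = 12,  a(5) = 11,  a(6) = 14,  a(7) = 13,  a(8) = 9,  a(9) = 1,  a(10) = 7,  a(11) = 11,  a(12) = 9,  a(13) = 8,  a(14) = 14,  a(15) = 1,  a(16) = 12,  a(17) = 1,  a(18) = 4,  a(19) = 8,  a(20) = 9,  a(21) = 11,  a(22) = 2,  a(23) = 1,  a(24) = 9,  a(25) = 13.
Since (a(24), a(25)) = (a(0), a(1)) = (9, 13) (two consecutive terms determine the rest), the sequence is periodic with period 24.
So a(1418) = a(0 + ((1418-0) mod 24)) = a(2) = 4.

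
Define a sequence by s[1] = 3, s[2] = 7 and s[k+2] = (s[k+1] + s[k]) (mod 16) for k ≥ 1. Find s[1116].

4

Listing terms: s[1] = 3, s[2] = 7, s[3] = 10, s[4] = 1, s[5] = 11, s[6] = 12, s[7] = 7, s[8] = 3, s[9] = 10, s[10] = 13, s[11] = 7, s[12] = 4, s[13] = 11, s[14] = 15, s[15] = 10, s[16] = 9, s[17] = 3, s[18] = 12, s[19] = 15, s[20] = 11, s[21] = 10, s[22] = 5, s[23] = 15, s[24] = 4, s[25] = 3, s[26] = 7.
The sequence repeats with period 24.
So s[1116] = s[1 + ((1116-1) mod 24)] = s[12] = 4.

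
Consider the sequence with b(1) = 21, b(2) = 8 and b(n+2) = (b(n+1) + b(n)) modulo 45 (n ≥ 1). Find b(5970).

23

b(1) = 21,  b(2) = 8,  b(3) = 29,  b(4) = 37,  b(5) = 21,  b(6) = 13,  b(7) = 34,  b(8) = 2,  b(9) = 36,  b(10) = 38,  b(11) = 29,  b(12) = 22,  b(13) = 6,  b(14) = 28,  b(15) = 34,  b(16) = 17,  b(17) = 6,  b(18) = 23,  b(19) = 29,  b(20) = 7,  b(21) = 36,  b(22) = 43,  b(23) = 34,  b(24) = 32,  b(25) = 21,  b(26) = 8.
Since (b(25), b(26)) = (b(1), b(2)) = (21, 8) (two consecutive terms determine the rest), the sequence is periodic with period 24.
So b(5970) = b(1 + ((5970-1) mod 24)) = b(18) = 23.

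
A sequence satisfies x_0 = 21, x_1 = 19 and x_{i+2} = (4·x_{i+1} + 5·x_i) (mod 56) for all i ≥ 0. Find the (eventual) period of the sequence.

6

Listing terms: x_0 = 21,  x_1 = 19,  x_2 = 13,  x_3 = 35,  x_4 = 37,  x_5 = 43,  x_6 = 21,  x_7 = 19.
Since (x_6, x_7) = (x_0, x_1) = (21, 19) (two consecutive terms determine the rest), the sequence is periodic with period 6.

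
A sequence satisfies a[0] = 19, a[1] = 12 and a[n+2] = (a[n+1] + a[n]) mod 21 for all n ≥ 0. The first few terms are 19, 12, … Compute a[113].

12

Computing terms: a[0] = 19, a[1] = 12, a[2] = 10, a[3] = 1, a[4] = 11, a[5] = 12, a[6] = 2, a[7] = 14, a[8] = 16, a[9] = 9, a[10] = 4, a[11] = 13, a[12] = 17, a[13] = 9, a[14] = 5, a[15] = 14, a[16] = 19, a[17] = 12.
Since (a[16], a[17]) = (a[0], a[1]) = (19, 12) (two consecutive terms determine the rest), the sequence is periodic with period 16.
So a[113] = a[0 + ((113-0) mod 16)] = a[1] = 12.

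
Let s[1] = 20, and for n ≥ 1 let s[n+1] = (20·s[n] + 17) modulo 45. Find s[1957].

2

Listing terms: s[1] = 20, s[2] = 12, s[3] = 32, s[4] = 27, s[5] = 17, s[6] = 42, s[7] = 2, s[8] = 12.
Since s[8] = s[2] = 12, the sequence is eventually periodic: after a pre-period of length 1 it cycles with period 6.
For n ≥ 2, s[n] depends only on (n - 2) mod 6. (1957 - 2) mod 6 = 5, so s[1957] = s[7] = 2.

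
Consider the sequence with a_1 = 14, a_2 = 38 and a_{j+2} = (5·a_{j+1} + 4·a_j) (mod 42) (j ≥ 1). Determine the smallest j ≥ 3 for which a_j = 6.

Listing terms: a_1 = 14,  a_2 = 38,  a_3 = 36,  a_4 = 38,  a_5 = 40,  a_6 = 16,  a_7 = 30,  a_8 = 4,  a_9 = 14,  a_{10} = 2,  a_{11} = 24,  a_{12} = 2,  a_{13} = 22,  a_{14} = 34,  a_{15} = 6,  a_{16} = 40,  a_{17} = 14,  a_{18} = 20,  a_{19} = 30,  a_{20} = 20,  a_{21} = 10,  a_{22} = 4,  a_{23} = 18,  a_{24} = 22,  a_{25} = 14,  a_{26} = 32,  a_{27} = 6,  a_{28} = 32,  a_{29} = 16,  a_{30} = 40,  a_{31} = 12,  a_{32} = 10,  a_{33} = 14,  a_{34} = 26,  a_{35} = 18,  a_{36} = 26,  a_{37} = 34,  a_{38} = 22,  a_{39} = 36,  a_{40} = 16,  a_{41} = 14,  a_{42} = 8,  a_{43} = 12,  a_{44} = 8,  a_{45} = 4,  a_{46} = 10,  a_{47} = 24,  a_{48} = 34,  a_{49} = 14,  a_{50} = 38.
Since (a_{49}, a_{50}) = (a_1, a_2) = (14, 38) (two consecutive terms determine the rest), the sequence is periodic with period 48.
The value 6 first appears (with j ≥ 3) at a_{15}.

15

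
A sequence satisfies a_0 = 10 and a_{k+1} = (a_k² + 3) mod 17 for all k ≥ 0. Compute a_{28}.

7

We have a_0 = 10; a_1 = 1; a_2 = 4; a_3 = 2; a_4 = 7; a_5 = 1.
Since a_5 = a_1 = 1, the sequence is eventually periodic: after a pre-period of length 1 it cycles with period 4.
For k ≥ 1, a_k depends only on (k - 1) mod 4. (28 - 1) mod 4 = 3, so a_{28} = a_4 = 7.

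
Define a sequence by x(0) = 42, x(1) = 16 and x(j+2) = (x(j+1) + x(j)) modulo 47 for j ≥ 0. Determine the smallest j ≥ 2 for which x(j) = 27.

3

Listing terms: x(0) = 42; x(1) = 16; x(2) = 11; x(3) = 27; x(4) = 38; x(5) = 18; x(6) = 9; x(7) = 27; x(8) = 36; x(9) = 16; x(10) = 5; x(11) = 21; x(12) = 26; x(13) = 0; x(14) = 26; x(15) = 26; x(16) = 5; x(17) = 31; x(18) = 36; x(19) = 20; x(20) = 9; x(21) = 29; x(22) = 38; x(23) = 20; x(24) = 11; x(25) = 31; x(26) = 42; x(27) = 26; x(28) = 21; x(29) = 0; x(30) = 21; x(31) = 21; x(32) = 42; x(33) = 16.
The sequence repeats with period 32.
The value 27 first appears (with j ≥ 2) at x(3).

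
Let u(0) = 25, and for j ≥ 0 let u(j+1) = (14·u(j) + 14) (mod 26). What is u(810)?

Listing terms: u(0) = 25; u(1) = 0; u(2) = 14; u(3) = 2; u(4) = 16; u(5) = 4; u(6) = 18; u(7) = 6; u(8) = 20; u(9) = 8; u(10) = 22; u(11) = 10; u(12) = 24; u(13) = 12; u(14) = 0.
Since u(14) = u(1) = 0, the sequence is eventually periodic: after a pre-period of length 1 it cycles with period 13.
For j ≥ 1, u(j) depends only on (j - 1) mod 13. (810 - 1) mod 13 = 3, so u(810) = u(4) = 16.

16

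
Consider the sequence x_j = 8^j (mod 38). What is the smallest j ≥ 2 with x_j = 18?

3

Listing terms: x_1 = 8,  x_2 = 26,  x_3 = 18,  x_4 = 30,  x_5 = 12,  x_6 = 20,  x_7 = 8.
Since x_7 = x_1 = 8, the sequence is periodic with period 6.
The value 18 first appears (with j ≥ 2) at x_3.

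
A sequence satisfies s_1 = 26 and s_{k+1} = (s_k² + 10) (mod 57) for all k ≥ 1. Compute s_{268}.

2

s_1 = 26,  s_2 = 2,  s_3 = 14,  s_4 = 35,  s_5 = 38,  s_6 = 29,  s_7 = 53,  s_8 = 26.
The sequence repeats with period 7.
(268 - 1) mod 7 = 1, so s_{268} = s_2 = 2.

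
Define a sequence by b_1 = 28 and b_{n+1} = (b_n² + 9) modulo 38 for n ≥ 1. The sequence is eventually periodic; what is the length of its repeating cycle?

Listing terms: b_1 = 28, b_2 = 33, b_3 = 34, b_4 = 25, b_5 = 26, b_6 = 1, b_7 = 10, b_8 = 33.
Since b_8 = b_2 = 33, the sequence is eventually periodic: after a pre-period of length 1 it cycles with period 6.

6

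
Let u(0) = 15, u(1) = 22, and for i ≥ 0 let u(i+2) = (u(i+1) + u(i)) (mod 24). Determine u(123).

Listing terms: u(0) = 15; u(1) = 22; u(2) = 13; u(3) = 11; u(4) = 0; u(5) = 11; u(6) = 11; u(7) = 22; u(8) = 9; u(9) = 7; u(10) = 16; u(11) = 23; u(12) = 15; u(13) = 14; u(14) = 5; u(15) = 19; u(16) = 0; u(17) = 19; u(18) = 19; u(19) = 14; u(20) = 9; u(21) = 23; u(22) = 8; u(23) = 7; u(24) = 15; u(25) = 22.
Since (u(24), u(25)) = (u(0), u(1)) = (15, 22) (two consecutive terms determine the rest), the sequence is periodic with period 24.
(123 - 0) mod 24 = 3, so u(123) = u(3) = 11.

11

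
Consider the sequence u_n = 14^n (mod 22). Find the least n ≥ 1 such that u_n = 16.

3

We have u_0 = 1,  u_1 = 14,  u_2 = 20,  u_3 = 16,  u_4 = 4,  u_5 = 12,  u_6 = 14.
Since u_6 = u_1 = 14, the sequence is eventually periodic: after a pre-period of length 1 it cycles with period 5.
The value 16 first appears (with n ≥ 1) at u_3.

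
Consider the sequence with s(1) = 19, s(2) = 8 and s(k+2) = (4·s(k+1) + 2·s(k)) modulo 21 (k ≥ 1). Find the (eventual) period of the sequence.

Listing terms: s(1) = 19; s(2) = 8; s(3) = 7; s(4) = 2; s(5) = 1; s(6) = 8; s(7) = 13; s(8) = 5; s(9) = 4; s(10) = 5; s(11) = 7; s(12) = 17; s(13) = 19; s(14) = 5; s(15) = 16; s(16) = 11; s(17) = 13; s(18) = 11; s(19) = 7; s(20) = 8; s(21) = 4; s(22) = 11; s(23) = 10; s(24) = 20; s(25) = 16; s(26) = 20; s(27) = 7; s(28) = 5; s(29) = 13; s(30) = 20; s(31) = 1; s(32) = 2; s(33) = 10; s(34) = 2; s(35) = 7; s(36) = 11; s(37) = 16; s(38) = 2; s(39) = 19; s(40) = 17; s(41) = 1; s(42) = 17; s(43) = 7; s(44) = 20; s(45) = 10; s(46) = 17; s(47) = 4; s(48) = 8; s(49) = 19; s(50) = 8.
The sequence repeats with period 48.

48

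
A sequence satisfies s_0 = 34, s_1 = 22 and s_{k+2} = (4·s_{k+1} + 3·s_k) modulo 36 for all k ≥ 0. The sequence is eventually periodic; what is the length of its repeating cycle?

s_0 = 34,  s_1 = 22,  s_2 = 10,  s_3 = 34,  s_4 = 22.
Since (s_3, s_4) = (s_0, s_1) = (34, 22) (two consecutive terms determine the rest), the sequence is periodic with period 3.

3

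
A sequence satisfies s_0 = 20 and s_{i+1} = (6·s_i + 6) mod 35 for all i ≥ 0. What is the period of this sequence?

10

We have s_0 = 20,  s_1 = 21,  s_2 = 27,  s_3 = 28,  s_4 = 34,  s_5 = 0,  s_6 = 6,  s_7 = 7,  s_8 = 13,  s_9 = 14,  s_{10} = 20.
The sequence repeats with period 10.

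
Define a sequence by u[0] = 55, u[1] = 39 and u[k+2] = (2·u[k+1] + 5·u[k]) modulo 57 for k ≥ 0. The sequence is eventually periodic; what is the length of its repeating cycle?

Computing terms: u[0] = 55, u[1] = 39, u[2] = 11, u[3] = 46, u[4] = 33, u[5] = 11, u[6] = 16, u[7] = 30, u[8] = 26, u[9] = 31, u[10] = 21, u[11] = 26, u[12] = 43, u[13] = 45, u[14] = 20, u[15] = 37, u[16] = 3, u[17] = 20, u[18] = 55, u[19] = 39.
Since (u[18], u[19]) = (u[0], u[1]) = (55, 39) (two consecutive terms determine the rest), the sequence is periodic with period 18.

18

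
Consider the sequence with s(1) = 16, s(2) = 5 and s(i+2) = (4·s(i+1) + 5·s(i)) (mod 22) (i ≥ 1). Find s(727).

8

We have s(1) = 16; s(2) = 5; s(3) = 12; s(4) = 7; s(5) = 0; s(6) = 13; s(7) = 8; s(8) = 9; s(9) = 10; s(10) = 19; s(11) = 16; s(12) = 5.
Since (s(11), s(12)) = (s(1), s(2)) = (16, 5) (two consecutive terms determine the rest), the sequence is periodic with period 10.
So s(727) = s(1 + ((727-1) mod 10)) = s(7) = 8.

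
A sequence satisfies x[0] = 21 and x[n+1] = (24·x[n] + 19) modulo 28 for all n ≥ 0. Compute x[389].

Listing terms: x[0] = 21,  x[1] = 19,  x[2] = 27,  x[3] = 23,  x[4] = 11,  x[5] = 3,  x[6] = 7,  x[7] = 19.
Since x[7] = x[1] = 19, the sequence is eventually periodic: after a pre-period of length 1 it cycles with period 6.
For n ≥ 1, x[n] depends only on (n - 1) mod 6. (389 - 1) mod 6 = 4, so x[389] = x[5] = 3.

3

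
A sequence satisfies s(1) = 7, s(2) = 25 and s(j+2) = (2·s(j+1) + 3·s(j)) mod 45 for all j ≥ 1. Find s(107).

We have s(1) = 7,  s(2) = 25,  s(3) = 26,  s(4) = 37,  s(5) = 17,  s(6) = 10,  s(7) = 26,  s(8) = 37.
Since (s(7), s(8)) = (s(3), s(4)) = (26, 37) (two consecutive terms determine the rest), the sequence is eventually periodic: after a pre-period of length 2 it cycles with period 4.
For j ≥ 3, s(j) depends only on (j - 3) mod 4. (107 - 3) mod 4 = 0, so s(107) = s(3) = 26.

26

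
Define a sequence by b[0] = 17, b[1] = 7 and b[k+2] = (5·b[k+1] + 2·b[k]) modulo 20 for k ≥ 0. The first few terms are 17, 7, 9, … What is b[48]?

17

b[0] = 17,  b[1] = 7,  b[2] = 9,  b[3] = 19,  b[4] = 13,  b[5] = 3,  b[6] = 1,  b[7] = 11,  b[8] = 17,  b[9] = 7.
The sequence repeats with period 8.
So b[48] = b[0 + ((48-0) mod 8)] = b[0] = 17.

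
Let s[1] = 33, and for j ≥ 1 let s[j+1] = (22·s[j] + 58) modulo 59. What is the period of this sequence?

Listing terms: s[1] = 33,  s[2] = 17,  s[3] = 19,  s[4] = 4,  s[5] = 28,  s[6] = 25,  s[7] = 18,  s[8] = 41,  s[9] = 16,  s[10] = 56,  s[11] = 51,  s[12] = 0,  s[13] = 58,  s[14] = 36,  s[15] = 24,  s[16] = 55,  s[17] = 29,  s[18] = 47,  s[19] = 30,  s[20] = 10,  s[21] = 42,  s[22] = 38,  s[23] = 9,  s[24] = 20,  s[25] = 26,  s[26] = 40,  s[27] = 53,  s[28] = 44,  s[29] = 23,  s[30] = 33.
The sequence repeats with period 29.

29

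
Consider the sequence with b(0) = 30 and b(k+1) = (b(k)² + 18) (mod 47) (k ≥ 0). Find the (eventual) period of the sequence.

7

Computing terms: b(0) = 30, b(1) = 25, b(2) = 32, b(3) = 8, b(4) = 35, b(5) = 21, b(6) = 36, b(7) = 45, b(8) = 22, b(9) = 32.
Since b(9) = b(2) = 32, the sequence is eventually periodic: after a pre-period of length 2 it cycles with period 7.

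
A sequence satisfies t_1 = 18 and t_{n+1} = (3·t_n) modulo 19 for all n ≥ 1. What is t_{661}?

8

Computing terms: t_1 = 18, t_2 = 16, t_3 = 10, t_4 = 11, t_5 = 14, t_6 = 4, t_7 = 12, t_8 = 17, t_9 = 13, t_{10} = 1, t_{11} = 3, t_{12} = 9, t_{13} = 8, t_{14} = 5, t_{15} = 15, t_{16} = 7, t_{17} = 2, t_{18} = 6, t_{19} = 18.
The sequence repeats with period 18.
So t_{661} = t_{1 + ((661-1) mod 18)} = t_{13} = 8.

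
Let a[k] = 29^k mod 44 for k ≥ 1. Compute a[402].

Listing terms: a[1] = 29,  a[2] = 5,  a[3] = 13,  a[4] = 25,  a[5] = 21,  a[6] = 37,  a[7] = 17,  a[8] = 9,  a[9] = 41,  a[10] = 1,  a[11] = 29.
Since a[11] = a[1] = 29, the sequence is periodic with period 10.
So a[402] = a[1 + ((402-1) mod 10)] = a[2] = 5.

5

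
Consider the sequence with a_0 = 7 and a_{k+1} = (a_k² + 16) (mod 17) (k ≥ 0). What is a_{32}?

7

Computing terms: a_0 = 7; a_1 = 14; a_2 = 8; a_3 = 12; a_4 = 7.
The sequence repeats with period 4.
So a_{32} = a_{0 + ((32-0) mod 4)} = a_0 = 7.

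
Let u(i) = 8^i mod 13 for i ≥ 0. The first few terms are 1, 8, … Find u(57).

8

Computing terms: u(0) = 1, u(1) = 8, u(2) = 12, u(3) = 5, u(4) = 1.
The sequence repeats with period 4.
(57 - 0) mod 4 = 1, so u(57) = u(1) = 8.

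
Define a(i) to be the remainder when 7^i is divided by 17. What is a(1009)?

a(1) = 7; a(2) = 15; a(3) = 3; a(4) = 4; a(5) = 11; a(6) = 9; a(7) = 12; a(8) = 16; a(9) = 10; a(10) = 2; a(11) = 14; a(12) = 13; a(13) = 6; a(14) = 8; a(15) = 5; a(16) = 1; a(17) = 7.
The sequence repeats with period 16.
So a(1009) = a(1 + ((1009-1) mod 16)) = a(1) = 7.

7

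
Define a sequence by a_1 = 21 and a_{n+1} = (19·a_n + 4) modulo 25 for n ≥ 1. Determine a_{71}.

Computing terms: a_1 = 21; a_2 = 3; a_3 = 11; a_4 = 13; a_5 = 1; a_6 = 23; a_7 = 16; a_8 = 8; a_9 = 6; a_{10} = 18; a_{11} = 21.
The sequence repeats with period 10.
So a_{71} = a_{1 + ((71-1) mod 10)} = a_1 = 21.

21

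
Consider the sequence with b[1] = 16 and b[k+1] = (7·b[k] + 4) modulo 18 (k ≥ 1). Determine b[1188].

We have b[1] = 16, b[2] = 8, b[3] = 6, b[4] = 10, b[5] = 2, b[6] = 0, b[7] = 4, b[8] = 14, b[9] = 12, b[10] = 16.
The sequence repeats with period 9.
(1188 - 1) mod 9 = 8, so b[1188] = b[9] = 12.

12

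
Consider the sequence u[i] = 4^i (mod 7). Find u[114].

1

u[0] = 1; u[1] = 4; u[2] = 2; u[3] = 1.
Since u[3] = u[0] = 1, the sequence is periodic with period 3.
(114 - 0) mod 3 = 0, so u[114] = u[0] = 1.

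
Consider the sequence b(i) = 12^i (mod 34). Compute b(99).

We have b(1) = 12,  b(2) = 8,  b(3) = 28,  b(4) = 30,  b(5) = 20,  b(6) = 2,  b(7) = 24,  b(8) = 16,  b(9) = 22,  b(10) = 26,  b(11) = 6,  b(12) = 4,  b(13) = 14,  b(14) = 32,  b(15) = 10,  b(16) = 18,  b(17) = 12.
Since b(17) = b(1) = 12, the sequence is periodic with period 16.
(99 - 1) mod 16 = 2, so b(99) = b(3) = 28.

28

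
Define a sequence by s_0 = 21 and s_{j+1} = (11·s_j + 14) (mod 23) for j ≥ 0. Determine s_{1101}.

Listing terms: s_0 = 21,  s_1 = 15,  s_2 = 18,  s_3 = 5,  s_4 = 0,  s_5 = 14,  s_6 = 7,  s_7 = 22,  s_8 = 3,  s_9 = 1,  s_{10} = 2,  s_{11} = 13,  s_{12} = 19,  s_{13} = 16,  s_{14} = 6,  s_{15} = 11,  s_{16} = 20,  s_{17} = 4,  s_{18} = 12,  s_{19} = 8,  s_{20} = 10,  s_{21} = 9,  s_{22} = 21.
Since s_{22} = s_0 = 21, the sequence is periodic with period 22.
So s_{1101} = s_{0 + ((1101-0) mod 22)} = s_1 = 15.

15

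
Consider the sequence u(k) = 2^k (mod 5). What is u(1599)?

Computing terms: u(0) = 1; u(1) = 2; u(2) = 4; u(3) = 3; u(4) = 1.
Since u(4) = u(0) = 1, the sequence is periodic with period 4.
So u(1599) = u(0 + ((1599-0) mod 4)) = u(3) = 3.

3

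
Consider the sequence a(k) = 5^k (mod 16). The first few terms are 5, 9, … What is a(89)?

5

Listing terms: a(1) = 5; a(2) = 9; a(3) = 13; a(4) = 1; a(5) = 5.
The sequence repeats with period 4.
(89 - 1) mod 4 = 0, so a(89) = a(1) = 5.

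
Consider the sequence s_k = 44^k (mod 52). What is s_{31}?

8

Computing terms: s_1 = 44; s_2 = 12; s_3 = 8; s_4 = 40; s_5 = 44.
Since s_5 = s_1 = 44, the sequence is periodic with period 4.
So s_{31} = s_{1 + ((31-1) mod 4)} = s_3 = 8.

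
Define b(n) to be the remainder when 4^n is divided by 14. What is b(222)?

8

Computing terms: b(1) = 4; b(2) = 2; b(3) = 8; b(4) = 4.
The sequence repeats with period 3.
(222 - 1) mod 3 = 2, so b(222) = b(3) = 8.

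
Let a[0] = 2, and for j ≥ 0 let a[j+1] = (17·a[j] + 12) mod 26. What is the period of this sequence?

6

We have a[0] = 2,  a[1] = 20,  a[2] = 14,  a[3] = 16,  a[4] = 24,  a[5] = 4,  a[6] = 2.
Since a[6] = a[0] = 2, the sequence is periodic with period 6.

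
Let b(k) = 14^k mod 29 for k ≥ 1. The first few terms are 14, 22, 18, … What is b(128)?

We have b(1) = 14,  b(2) = 22,  b(3) = 18,  b(4) = 20,  b(5) = 19,  b(6) = 5,  b(7) = 12,  b(8) = 23,  b(9) = 3,  b(10) = 13,  b(11) = 8,  b(12) = 25,  b(13) = 2,  b(14) = 28,  b(15) = 15,  b(16) = 7,  b(17) = 11,  b(18) = 9,  b(19) = 10,  b(20) = 24,  b(21) = 17,  b(22) = 6,  b(23) = 26,  b(24) = 16,  b(25) = 21,  b(26) = 4,  b(27) = 27,  b(28) = 1,  b(29) = 14.
Since b(29) = b(1) = 14, the sequence is periodic with period 28.
(128 - 1) mod 28 = 15, so b(128) = b(16) = 7.

7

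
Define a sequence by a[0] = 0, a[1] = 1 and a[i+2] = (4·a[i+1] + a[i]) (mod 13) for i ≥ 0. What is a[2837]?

Computing terms: a[0] = 0, a[1] = 1, a[2] = 4, a[3] = 4, a[4] = 7, a[5] = 6, a[6] = 5, a[7] = 0, a[8] = 5, a[9] = 7, a[10] = 7, a[11] = 9, a[12] = 4, a[13] = 12, a[14] = 0, a[15] = 12, a[16] = 9, a[17] = 9, a[18] = 6, a[19] = 7, a[20] = 8, a[21] = 0, a[22] = 8, a[23] = 6, a[24] = 6, a[25] = 4, a[26] = 9, a[27] = 1, a[28] = 0, a[29] = 1.
Since (a[28], a[29]) = (a[0], a[1]) = (0, 1) (two consecutive terms determine the rest), the sequence is periodic with period 28.
(2837 - 0) mod 28 = 9, so a[2837] = a[9] = 7.

7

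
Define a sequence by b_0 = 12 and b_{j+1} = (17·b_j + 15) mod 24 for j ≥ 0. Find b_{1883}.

9

Listing terms: b_0 = 12,  b_1 = 3,  b_2 = 18,  b_3 = 9,  b_4 = 0,  b_5 = 15,  b_6 = 6,  b_7 = 21,  b_8 = 12.
The sequence repeats with period 8.
So b_{1883} = b_{0 + ((1883-0) mod 8)} = b_3 = 9.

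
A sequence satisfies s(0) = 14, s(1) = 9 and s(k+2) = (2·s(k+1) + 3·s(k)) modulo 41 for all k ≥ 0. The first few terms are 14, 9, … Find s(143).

Computing terms: s(0) = 14,  s(1) = 9,  s(2) = 19,  s(3) = 24,  s(4) = 23,  s(5) = 36,  s(6) = 18,  s(7) = 21,  s(8) = 14,  s(9) = 9.
The sequence repeats with period 8.
So s(143) = s(0 + ((143-0) mod 8)) = s(7) = 21.

21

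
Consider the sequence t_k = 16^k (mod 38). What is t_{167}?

4

t_1 = 16,  t_2 = 28,  t_3 = 30,  t_4 = 24,  t_5 = 4,  t_6 = 26,  t_7 = 36,  t_8 = 6,  t_9 = 20,  t_{10} = 16.
Since t_{10} = t_1 = 16, the sequence is periodic with period 9.
So t_{167} = t_{1 + ((167-1) mod 9)} = t_5 = 4.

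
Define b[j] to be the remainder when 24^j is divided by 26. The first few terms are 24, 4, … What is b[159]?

18

We have b[1] = 24; b[2] = 4; b[3] = 18; b[4] = 16; b[5] = 20; b[6] = 12; b[7] = 2; b[8] = 22; b[9] = 8; b[10] = 10; b[11] = 6; b[12] = 14; b[13] = 24.
Since b[13] = b[1] = 24, the sequence is periodic with period 12.
So b[159] = b[1 + ((159-1) mod 12)] = b[3] = 18.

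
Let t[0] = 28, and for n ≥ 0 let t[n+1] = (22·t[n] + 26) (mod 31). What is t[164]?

13

t[0] = 28, t[1] = 22, t[2] = 14, t[3] = 24, t[4] = 27, t[5] = 0, t[6] = 26, t[7] = 9, t[8] = 7, t[9] = 25, t[10] = 18, t[11] = 19, t[12] = 10, t[13] = 29, t[14] = 13, t[15] = 2, t[16] = 8, t[17] = 16, t[18] = 6, t[19] = 3, t[20] = 30, t[21] = 4, t[22] = 21, t[23] = 23, t[24] = 5, t[25] = 12, t[26] = 11, t[27] = 20, t[28] = 1, t[29] = 17, t[30] = 28.
Since t[30] = t[0] = 28, the sequence is periodic with period 30.
So t[164] = t[0 + ((164-0) mod 30)] = t[14] = 13.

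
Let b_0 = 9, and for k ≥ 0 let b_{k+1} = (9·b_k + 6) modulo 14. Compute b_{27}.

9

We have b_0 = 9,  b_1 = 3,  b_2 = 5,  b_3 = 9.
Since b_3 = b_0 = 9, the sequence is periodic with period 3.
So b_{27} = b_{0 + ((27-0) mod 3)} = b_0 = 9.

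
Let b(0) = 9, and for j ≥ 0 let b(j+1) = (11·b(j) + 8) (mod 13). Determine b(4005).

Listing terms: b(0) = 9; b(1) = 3; b(2) = 2; b(3) = 4; b(4) = 0; b(5) = 8; b(6) = 5; b(7) = 11; b(8) = 12; b(9) = 10; b(10) = 1; b(11) = 6; b(12) = 9.
The sequence repeats with period 12.
So b(4005) = b(0 + ((4005-0) mod 12)) = b(9) = 10.

10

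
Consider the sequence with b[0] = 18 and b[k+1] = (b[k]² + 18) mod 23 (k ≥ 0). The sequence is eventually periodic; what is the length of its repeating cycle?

3

Computing terms: b[0] = 18, b[1] = 20, b[2] = 4, b[3] = 11, b[4] = 1, b[5] = 19, b[6] = 11.
Since b[6] = b[3] = 11, the sequence is eventually periodic: after a pre-period of length 3 it cycles with period 3.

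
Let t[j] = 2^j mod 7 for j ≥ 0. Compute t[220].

t[0] = 1; t[1] = 2; t[2] = 4; t[3] = 1.
The sequence repeats with period 3.
(220 - 0) mod 3 = 1, so t[220] = t[1] = 2.

2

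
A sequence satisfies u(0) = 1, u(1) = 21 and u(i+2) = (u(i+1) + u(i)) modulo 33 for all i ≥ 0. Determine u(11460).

u(0) = 1; u(1) = 21; u(2) = 22; u(3) = 10; u(4) = 32; u(5) = 9; u(6) = 8; u(7) = 17; u(8) = 25; u(9) = 9; u(10) = 1; u(11) = 10; u(12) = 11; u(13) = 21; u(14) = 32; u(15) = 20; u(16) = 19; u(17) = 6; u(18) = 25; u(19) = 31; u(20) = 23; u(21) = 21; u(22) = 11; u(23) = 32; u(24) = 10; u(25) = 9; u(26) = 19; u(27) = 28; u(28) = 14; u(29) = 9; u(30) = 23; u(31) = 32; u(32) = 22; u(33) = 21; u(34) = 10; u(35) = 31; u(36) = 8; u(37) = 6; u(38) = 14; u(39) = 20; u(40) = 1; u(41) = 21.
Since (u(40), u(41)) = (u(0), u(1)) = (1, 21) (two consecutive terms determine the rest), the sequence is periodic with period 40.
(11460 - 0) mod 40 = 20, so u(11460) = u(20) = 23.

23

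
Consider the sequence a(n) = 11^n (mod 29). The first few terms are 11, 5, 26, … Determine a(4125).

We have a(1) = 11; a(2) = 5; a(3) = 26; a(4) = 25; a(5) = 14; a(6) = 9; a(7) = 12; a(8) = 16; a(9) = 2; a(10) = 22; a(11) = 10; a(12) = 23; a(13) = 21; a(14) = 28; a(15) = 18; a(16) = 24; a(17) = 3; a(18) = 4; a(19) = 15; a(20) = 20; a(21) = 17; a(22) = 13; a(23) = 27; a(24) = 7; a(25) = 19; a(26) = 6; a(27) = 8; a(28) = 1; a(29) = 11.
The sequence repeats with period 28.
(4125 - 1) mod 28 = 8, so a(4125) = a(9) = 2.

2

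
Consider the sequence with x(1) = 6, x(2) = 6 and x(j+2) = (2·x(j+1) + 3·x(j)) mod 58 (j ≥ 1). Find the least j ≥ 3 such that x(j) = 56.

Computing terms: x(1) = 6,  x(2) = 6,  x(3) = 30,  x(4) = 20,  x(5) = 14,  x(6) = 30,  x(7) = 44,  x(8) = 4,  x(9) = 24,  x(10) = 2,  x(11) = 18,  x(12) = 42,  x(13) = 22,  x(14) = 54,  x(15) = 0,  x(16) = 46,  x(17) = 34,  x(18) = 32,  x(19) = 50,  x(20) = 22,  x(21) = 20,  x(22) = 48,  x(23) = 40,  x(24) = 50,  x(25) = 46,  x(26) = 10,  x(27) = 42,  x(28) = 56,  x(29) = 6,  x(30) = 6.
Since (x(29), x(30)) = (x(1), x(2)) = (6, 6) (two consecutive terms determine the rest), the sequence is periodic with period 28.
The value 56 first appears (with j ≥ 3) at x(28).

28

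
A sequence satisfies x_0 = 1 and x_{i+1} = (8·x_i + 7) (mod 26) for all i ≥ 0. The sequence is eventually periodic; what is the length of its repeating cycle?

4

Listing terms: x_0 = 1, x_1 = 15, x_2 = 23, x_3 = 9, x_4 = 1.
The sequence repeats with period 4.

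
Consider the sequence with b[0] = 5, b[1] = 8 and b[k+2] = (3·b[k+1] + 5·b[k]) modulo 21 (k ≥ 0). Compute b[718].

Computing terms: b[0] = 5, b[1] = 8, b[2] = 7, b[3] = 19, b[4] = 8, b[5] = 14, b[6] = 19, b[7] = 1, b[8] = 14, b[9] = 5, b[10] = 1, b[11] = 7, b[12] = 5, b[13] = 8.
Since (b[12], b[13]) = (b[0], b[1]) = (5, 8) (two consecutive terms determine the rest), the sequence is periodic with period 12.
So b[718] = b[0 + ((718-0) mod 12)] = b[10] = 1.

1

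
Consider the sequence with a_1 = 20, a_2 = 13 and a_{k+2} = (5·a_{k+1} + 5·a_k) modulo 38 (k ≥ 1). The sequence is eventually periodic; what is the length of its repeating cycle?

Listing terms: a_1 = 20,  a_2 = 13,  a_3 = 13,  a_4 = 16,  a_5 = 31,  a_6 = 7,  a_7 = 0,  a_8 = 35,  a_9 = 23,  a_{10} = 24,  a_{11} = 7,  a_{12} = 3,  a_{13} = 12,  a_{14} = 37,  a_{15} = 17,  a_{16} = 4,  a_{17} = 29,  a_{18} = 13,  a_{19} = 20,  a_{20} = 13.
Since (a_{19}, a_{20}) = (a_1, a_2) = (20, 13) (two consecutive terms determine the rest), the sequence is periodic with period 18.

18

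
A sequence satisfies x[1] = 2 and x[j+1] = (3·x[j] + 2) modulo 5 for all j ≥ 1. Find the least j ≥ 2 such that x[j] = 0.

Listing terms: x[1] = 2,  x[2] = 3,  x[3] = 1,  x[4] = 0,  x[5] = 2.
Since x[5] = x[1] = 2, the sequence is periodic with period 4.
The value 0 first appears (with j ≥ 2) at x[4].

4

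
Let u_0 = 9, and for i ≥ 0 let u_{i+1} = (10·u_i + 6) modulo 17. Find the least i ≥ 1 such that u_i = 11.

1

u_0 = 9, u_1 = 11, u_2 = 14, u_3 = 10, u_4 = 4, u_5 = 12, u_6 = 7, u_7 = 8, u_8 = 1, u_9 = 16, u_{10} = 13, u_{11} = 0, u_{12} = 6, u_{13} = 15, u_{14} = 3, u_{15} = 2, u_{16} = 9.
Since u_{16} = u_0 = 9, the sequence is periodic with period 16.
The value 11 first appears (with i ≥ 1) at u_1.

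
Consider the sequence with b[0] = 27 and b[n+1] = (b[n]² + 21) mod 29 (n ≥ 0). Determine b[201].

Computing terms: b[0] = 27, b[1] = 25, b[2] = 8, b[3] = 27.
The sequence repeats with period 3.
(201 - 0) mod 3 = 0, so b[201] = b[0] = 27.

27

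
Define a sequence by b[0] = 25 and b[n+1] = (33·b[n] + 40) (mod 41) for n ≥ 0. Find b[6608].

Listing terms: b[0] = 25,  b[1] = 4,  b[2] = 8,  b[3] = 17,  b[4] = 27,  b[5] = 29,  b[6] = 13,  b[7] = 18,  b[8] = 19,  b[9] = 11,  b[10] = 34,  b[11] = 14,  b[12] = 10,  b[13] = 1,  b[14] = 32,  b[15] = 30,  b[16] = 5,  b[17] = 0,  b[18] = 40,  b[19] = 7,  b[20] = 25.
Since b[20] = b[0] = 25, the sequence is periodic with period 20.
So b[6608] = b[0 + ((6608-0) mod 20)] = b[8] = 19.

19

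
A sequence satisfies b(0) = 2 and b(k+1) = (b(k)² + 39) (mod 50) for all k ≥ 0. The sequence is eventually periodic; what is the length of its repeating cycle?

10

Computing terms: b(0) = 2, b(1) = 43, b(2) = 38, b(3) = 33, b(4) = 28, b(5) = 23, b(6) = 18, b(7) = 13, b(8) = 8, b(9) = 3, b(10) = 48, b(11) = 43.
Since b(11) = b(1) = 43, the sequence is eventually periodic: after a pre-period of length 1 it cycles with period 10.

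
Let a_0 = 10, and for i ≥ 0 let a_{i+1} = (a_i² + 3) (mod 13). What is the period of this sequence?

Computing terms: a_0 = 10, a_1 = 12, a_2 = 4, a_3 = 6, a_4 = 0, a_5 = 3, a_6 = 12.
Since a_6 = a_1 = 12, the sequence is eventually periodic: after a pre-period of length 1 it cycles with period 5.

5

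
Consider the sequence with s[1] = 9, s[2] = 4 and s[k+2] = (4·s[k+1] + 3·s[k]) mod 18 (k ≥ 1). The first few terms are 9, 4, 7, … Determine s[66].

Listing terms: s[1] = 9; s[2] = 4; s[3] = 7; s[4] = 4; s[5] = 1; s[6] = 16; s[7] = 13; s[8] = 10; s[9] = 7; s[10] = 4.
Since (s[9], s[10]) = (s[3], s[4]) = (7, 4) (two consecutive terms determine the rest), the sequence is eventually periodic: after a pre-period of length 2 it cycles with period 6.
For k ≥ 3, s[k] depends only on (k - 3) mod 6. (66 - 3) mod 6 = 3, so s[66] = s[6] = 16.

16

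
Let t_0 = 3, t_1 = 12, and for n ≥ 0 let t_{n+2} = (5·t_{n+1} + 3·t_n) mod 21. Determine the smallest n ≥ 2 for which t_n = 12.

t_0 = 3; t_1 = 12; t_2 = 6; t_3 = 3; t_4 = 12.
The sequence repeats with period 3.
The value 12 next appears (with n ≥ 2) at t_4.

4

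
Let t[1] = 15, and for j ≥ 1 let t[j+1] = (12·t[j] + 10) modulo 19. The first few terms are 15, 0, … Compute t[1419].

10

We have t[1] = 15, t[2] = 0, t[3] = 10, t[4] = 16, t[5] = 12, t[6] = 2, t[7] = 15.
Since t[7] = t[1] = 15, the sequence is periodic with period 6.
So t[1419] = t[1 + ((1419-1) mod 6)] = t[3] = 10.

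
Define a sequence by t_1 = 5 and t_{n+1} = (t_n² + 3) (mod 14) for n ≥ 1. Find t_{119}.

7

Computing terms: t_1 = 5, t_2 = 0, t_3 = 3, t_4 = 12, t_5 = 7, t_6 = 10, t_7 = 5.
The sequence repeats with period 6.
So t_{119} = t_{1 + ((119-1) mod 6)} = t_5 = 7.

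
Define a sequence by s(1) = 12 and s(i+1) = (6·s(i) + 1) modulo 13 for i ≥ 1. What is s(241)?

12

We have s(1) = 12, s(2) = 8, s(3) = 10, s(4) = 9, s(5) = 3, s(6) = 6, s(7) = 11, s(8) = 2, s(9) = 0, s(10) = 1, s(11) = 7, s(12) = 4, s(13) = 12.
Since s(13) = s(1) = 12, the sequence is periodic with period 12.
(241 - 1) mod 12 = 0, so s(241) = s(1) = 12.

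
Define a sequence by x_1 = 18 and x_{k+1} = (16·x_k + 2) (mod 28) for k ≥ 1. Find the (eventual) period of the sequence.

3

x_1 = 18,  x_2 = 10,  x_3 = 22,  x_4 = 18.
The sequence repeats with period 3.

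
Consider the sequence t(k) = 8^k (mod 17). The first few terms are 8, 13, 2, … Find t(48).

1

t(1) = 8,  t(2) = 13,  t(3) = 2,  t(4) = 16,  t(5) = 9,  t(6) = 4,  t(7) = 15,  t(8) = 1,  t(9) = 8.
Since t(9) = t(1) = 8, the sequence is periodic with period 8.
So t(48) = t(1 + ((48-1) mod 8)) = t(8) = 1.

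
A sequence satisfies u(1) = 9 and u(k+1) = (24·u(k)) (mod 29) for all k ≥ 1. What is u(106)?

Listing terms: u(1) = 9, u(2) = 13, u(3) = 22, u(4) = 6, u(5) = 28, u(6) = 5, u(7) = 4, u(8) = 9.
Since u(8) = u(1) = 9, the sequence is periodic with period 7.
So u(106) = u(1 + ((106-1) mod 7)) = u(1) = 9.

9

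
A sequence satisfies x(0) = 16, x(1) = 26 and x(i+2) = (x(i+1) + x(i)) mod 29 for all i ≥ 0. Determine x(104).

x(0) = 16,  x(1) = 26,  x(2) = 13,  x(3) = 10,  x(4) = 23,  x(5) = 4,  x(6) = 27,  x(7) = 2,  x(8) = 0,  x(9) = 2,  x(10) = 2,  x(11) = 4,  x(12) = 6,  x(13) = 10,  x(14) = 16,  x(15) = 26.
The sequence repeats with period 14.
So x(104) = x(0 + ((104-0) mod 14)) = x(6) = 27.

27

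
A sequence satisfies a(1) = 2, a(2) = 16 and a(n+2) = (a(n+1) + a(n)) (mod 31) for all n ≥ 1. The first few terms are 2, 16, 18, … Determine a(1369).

We have a(1) = 2,  a(2) = 16,  a(3) = 18,  a(4) = 3,  a(5) = 21,  a(6) = 24,  a(7) = 14,  a(8) = 7,  a(9) = 21,  a(10) = 28,  a(11) = 18,  a(12) = 15,  a(13) = 2,  a(14) = 17,  a(15) = 19,  a(16) = 5,  a(17) = 24,  a(18) = 29,  a(19) = 22,  a(20) = 20,  a(21) = 11,  a(22) = 0,  a(23) = 11,  a(24) = 11,  a(25) = 22,  a(26) = 2,  a(27) = 24,  a(28) = 26,  a(29) = 19,  a(30) = 14,  a(31) = 2,  a(32) = 16.
Since (a(31), a(32)) = (a(1), a(2)) = (2, 16) (two consecutive terms determine the rest), the sequence is periodic with period 30.
So a(1369) = a(1 + ((1369-1) mod 30)) = a(19) = 22.

22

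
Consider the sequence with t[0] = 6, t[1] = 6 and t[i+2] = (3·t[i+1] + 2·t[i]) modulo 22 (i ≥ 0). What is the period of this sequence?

t[0] = 6, t[1] = 6, t[2] = 8, t[3] = 14, t[4] = 14, t[5] = 4, t[6] = 18, t[7] = 18, t[8] = 2, t[9] = 20, t[10] = 20, t[11] = 12, t[12] = 10, t[13] = 10, t[14] = 6, t[15] = 16, t[16] = 16, t[17] = 14, t[18] = 8, t[19] = 8, t[20] = 18, t[21] = 4, t[22] = 4, t[23] = 20, t[24] = 2, t[25] = 2, t[26] = 10, t[27] = 12, t[28] = 12, t[29] = 16, t[30] = 6, t[31] = 6.
The sequence repeats with period 30.

30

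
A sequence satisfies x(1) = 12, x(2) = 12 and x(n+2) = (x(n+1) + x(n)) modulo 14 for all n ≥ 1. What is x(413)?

10

Listing terms: x(1) = 12,  x(2) = 12,  x(3) = 10,  x(4) = 8,  x(5) = 4,  x(6) = 12,  x(7) = 2,  x(8) = 0,  x(9) = 2,  x(10) = 2,  x(11) = 4,  x(12) = 6,  x(13) = 10,  x(14) = 2,  x(15) = 12,  x(16) = 0,  x(17) = 12,  x(18) = 12.
Since (x(17), x(18)) = (x(1), x(2)) = (12, 12) (two consecutive terms determine the rest), the sequence is periodic with period 16.
So x(413) = x(1 + ((413-1) mod 16)) = x(13) = 10.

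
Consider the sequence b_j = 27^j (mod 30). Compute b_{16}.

21

We have b_1 = 27, b_2 = 9, b_3 = 3, b_4 = 21, b_5 = 27.
The sequence repeats with period 4.
(16 - 1) mod 4 = 3, so b_{16} = b_4 = 21.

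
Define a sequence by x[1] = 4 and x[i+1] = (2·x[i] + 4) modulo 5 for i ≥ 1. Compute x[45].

x[1] = 4; x[2] = 2; x[3] = 3; x[4] = 0; x[5] = 4.
Since x[5] = x[1] = 4, the sequence is periodic with period 4.
(45 - 1) mod 4 = 0, so x[45] = x[1] = 4.

4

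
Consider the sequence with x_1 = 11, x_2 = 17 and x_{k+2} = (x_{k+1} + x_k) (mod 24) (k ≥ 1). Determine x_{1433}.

17

Computing terms: x_1 = 11; x_2 = 17; x_3 = 4; x_4 = 21; x_5 = 1; x_6 = 22; x_7 = 23; x_8 = 21; x_9 = 20; x_{10} = 17; x_{11} = 13; x_{12} = 6; x_{13} = 19; x_{14} = 1; x_{15} = 20; x_{16} = 21; x_{17} = 17; x_{18} = 14; x_{19} = 7; x_{20} = 21; x_{21} = 4; x_{22} = 1; x_{23} = 5; x_{24} = 6; x_{25} = 11; x_{26} = 17.
The sequence repeats with period 24.
(1433 - 1) mod 24 = 16, so x_{1433} = x_{17} = 17.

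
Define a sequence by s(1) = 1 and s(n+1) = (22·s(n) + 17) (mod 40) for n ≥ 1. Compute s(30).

We have s(1) = 1, s(2) = 39, s(3) = 35, s(4) = 27, s(5) = 11, s(6) = 19, s(7) = 35.
Since s(7) = s(3) = 35, the sequence is eventually periodic: after a pre-period of length 2 it cycles with period 4.
For n ≥ 3, s(n) depends only on (n - 3) mod 4. (30 - 3) mod 4 = 3, so s(30) = s(6) = 19.

19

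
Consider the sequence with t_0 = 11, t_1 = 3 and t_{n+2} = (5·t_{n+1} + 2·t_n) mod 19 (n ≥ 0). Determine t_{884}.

8

Computing terms: t_0 = 11, t_1 = 3, t_2 = 18, t_3 = 1, t_4 = 3, t_5 = 17, t_6 = 15, t_7 = 14, t_8 = 5, t_9 = 15, t_{10} = 9, t_{11} = 18, t_{12} = 13, t_{13} = 6, t_{14} = 18, t_{15} = 7, t_{16} = 14, t_{17} = 8, t_{18} = 11, t_{19} = 14, t_{20} = 16, t_{21} = 13, t_{22} = 2, t_{23} = 17, t_{24} = 13, t_{25} = 4, t_{26} = 8, t_{27} = 10, t_{28} = 9, t_{29} = 8, t_{30} = 1, t_{31} = 2, t_{32} = 12, t_{33} = 7, t_{34} = 2, t_{35} = 5, t_{36} = 10, t_{37} = 3, t_{38} = 16, t_{39} = 10, t_{40} = 6, t_{41} = 12, t_{42} = 15, t_{43} = 4, t_{44} = 12, t_{45} = 11, t_{46} = 3.
The sequence repeats with period 45.
So t_{884} = t_{0 + ((884-0) mod 45)} = t_{29} = 8.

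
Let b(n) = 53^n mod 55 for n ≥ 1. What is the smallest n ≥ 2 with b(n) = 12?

15

b(1) = 53; b(2) = 4; b(3) = 47; b(4) = 16; b(5) = 23; b(6) = 9; b(7) = 37; b(8) = 36; b(9) = 38; b(10) = 34; b(11) = 42; b(12) = 26; b(13) = 3; b(14) = 49; b(15) = 12; b(16) = 31; b(17) = 48; b(18) = 14; b(19) = 27; b(20) = 1; b(21) = 53.
The sequence repeats with period 20.
The value 12 first appears (with n ≥ 2) at b(15).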